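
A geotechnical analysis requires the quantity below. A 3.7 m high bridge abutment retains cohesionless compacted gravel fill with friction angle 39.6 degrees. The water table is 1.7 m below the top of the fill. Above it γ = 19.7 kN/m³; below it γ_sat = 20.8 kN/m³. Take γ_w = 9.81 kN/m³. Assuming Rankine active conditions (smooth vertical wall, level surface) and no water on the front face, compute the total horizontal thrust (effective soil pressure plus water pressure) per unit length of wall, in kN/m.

45.6 kN/m

K_a = tan²(45° − φ/2) = 0.2214.
γ' = 20.8 − 9.81 = 10.99 kN/m³. Depth below WT = 2.0 m.
σ'_h at WT = K_a γ d_w = 7.416 kPa; at base = 7.416 + K_a γ' × 2.0 = 12.28 kPa.
P₁ (0–1.7 m) = ½×7.416×1.7 = 6.303. P₂ (1.7–3.7 m) = ½(7.416+12.28)×2.0 = 19.70.
P_w = ½ γ_w h₂² = 0.5×9.81×2.0² = 19.62. Total = 6.303+19.70+19.62 = 45.62 kN/m.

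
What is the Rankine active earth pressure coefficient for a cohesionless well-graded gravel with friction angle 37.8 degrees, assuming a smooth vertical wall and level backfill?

K_a = (1 − sin φ)/(1 + sin φ) = (1 − sin 37.8°)/(1 + sin 37.8°) = 0.2400.

0.240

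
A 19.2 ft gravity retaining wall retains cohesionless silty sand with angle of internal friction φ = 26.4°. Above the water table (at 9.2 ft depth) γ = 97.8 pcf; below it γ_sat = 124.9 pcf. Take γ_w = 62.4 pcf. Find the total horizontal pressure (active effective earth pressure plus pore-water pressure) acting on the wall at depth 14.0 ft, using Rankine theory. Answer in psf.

761 psf

K_a = (1 − sin φ)/(1 + sin φ) = 0.3844.
γ' = 124.9 − 62.4 = 62.50 pcf.
Effective vertical stress at 14.0 ft: σ'_v = 97.8×9.2 + 62.50×4.80 = 1200 psf.
σ'_h = K_a σ'_v = 0.3844 × 1200 = 461.2 psf; u = γ_w × 4.80 = 299.5 psf.
Total σ_h = 461.2 + 299.5 = 760.7 psf.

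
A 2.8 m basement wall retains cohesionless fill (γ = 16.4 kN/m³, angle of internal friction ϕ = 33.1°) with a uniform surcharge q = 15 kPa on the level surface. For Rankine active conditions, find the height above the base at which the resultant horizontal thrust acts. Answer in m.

1.12 m

K_a = 0.2936.
Triangular part P₁ = ½K_aγH² = 18.87 at H/3 = 0.9333 m; rectangular part P₂ = K_a q H = 12.33 at H/2 = 1.400 m.
ȳ = (P₁·0.9333 + P₂·1.400)/(P₁+P₂) = 1.118 m.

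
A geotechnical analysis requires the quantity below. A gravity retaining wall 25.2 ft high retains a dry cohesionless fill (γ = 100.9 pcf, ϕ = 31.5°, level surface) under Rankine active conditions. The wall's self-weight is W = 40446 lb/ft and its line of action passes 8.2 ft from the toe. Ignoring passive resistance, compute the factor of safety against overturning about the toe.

3.93

K_a = tan²(45° − 31.5°/2) = 0.3136.
P_a = ½K_aγH² = 0.5×0.3136×100.9×25.2² = 10050 lb/ft, acting at H/3 = 8.400 ft above the base.
Overturning moment M_o = P_a × H/3 = 10050 × 8.400 = 84400.
Resisting moment M_r = W × 8.2 = 40446 × 8.2 = 331700.
FS_overturning = M_r/M_o = 331700/84400 = 3.929.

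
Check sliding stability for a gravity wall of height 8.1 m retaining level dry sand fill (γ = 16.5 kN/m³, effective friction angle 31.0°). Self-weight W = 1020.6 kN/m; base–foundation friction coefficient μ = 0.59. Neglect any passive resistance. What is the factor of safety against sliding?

K_a = tan²(45° − 31.0°/2) = 0.3201.
P_a = ½K_aγH² = 0.5×0.3201×16.5×8.1² = 173.3 kN/m, acting at H/3 = 2.700 m above the base.
FS_sliding = μW / P_a = 0.59×1020.6 / 173.3 = 3.475.

3.48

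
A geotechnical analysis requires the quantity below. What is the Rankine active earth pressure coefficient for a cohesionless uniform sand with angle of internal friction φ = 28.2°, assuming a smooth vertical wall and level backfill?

0.358

K_a = (1 − sin φ)/(1 + sin φ) = (1 − sin 28.2°)/(1 + sin 28.2°) = 0.3582.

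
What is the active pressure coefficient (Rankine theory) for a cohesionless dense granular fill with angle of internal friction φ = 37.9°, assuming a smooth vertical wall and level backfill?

K_a = (1 − sin φ)/(1 + sin φ) = (1 − sin 37.9°)/(1 + sin 37.9°) = 0.2389.

0.239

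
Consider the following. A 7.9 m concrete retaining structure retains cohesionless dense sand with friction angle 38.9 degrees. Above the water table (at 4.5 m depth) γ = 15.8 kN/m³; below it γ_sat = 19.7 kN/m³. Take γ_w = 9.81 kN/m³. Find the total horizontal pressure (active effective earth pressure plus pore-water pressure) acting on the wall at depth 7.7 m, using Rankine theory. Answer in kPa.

54.9 kPa

K_a = (1 − sin φ)/(1 + sin φ) = 0.2285.
γ' = 19.7 − 9.81 = 9.890 kN/m³.
Effective vertical stress at 7.7 m: σ'_v = 15.8×4.5 + 9.890×3.20 = 102.7 kPa.
σ'_h = K_a σ'_v = 0.2285 × 102.7 = 23.48 kPa; u = γ_w × 3.20 = 31.39 kPa.
Total σ_h = 23.48 + 31.39 = 54.87 kPa.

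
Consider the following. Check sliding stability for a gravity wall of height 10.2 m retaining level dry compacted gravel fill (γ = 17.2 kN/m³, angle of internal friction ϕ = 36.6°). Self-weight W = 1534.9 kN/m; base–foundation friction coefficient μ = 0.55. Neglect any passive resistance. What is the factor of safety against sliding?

3.73

K_a = tan²(45° − 36.6°/2) = 0.2530.
P_a = ½K_aγH² = 0.5×0.2530×17.2×10.2² = 226.3 kN/m, acting at H/3 = 3.400 m above the base.
FS_sliding = μW / P_a = 0.55×1534.9 / 226.3 = 3.730.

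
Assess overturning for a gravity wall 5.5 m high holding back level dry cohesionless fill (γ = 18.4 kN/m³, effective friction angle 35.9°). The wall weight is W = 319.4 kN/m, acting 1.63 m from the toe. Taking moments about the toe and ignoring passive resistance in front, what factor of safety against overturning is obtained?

K_a = tan²(45° − 35.9°/2) = 0.2607.
P_a = ½K_aγH² = 0.5×0.2607×18.4×5.5² = 72.56 kN/m, acting at H/3 = 1.833 m above the base.
Overturning moment M_o = P_a × H/3 = 72.56 × 1.833 = 133.0.
Resisting moment M_r = W × 1.63 = 319.4 × 1.63 = 520.6.
FS_overturning = M_r/M_o = 520.6/133.0 = 3.913.

3.91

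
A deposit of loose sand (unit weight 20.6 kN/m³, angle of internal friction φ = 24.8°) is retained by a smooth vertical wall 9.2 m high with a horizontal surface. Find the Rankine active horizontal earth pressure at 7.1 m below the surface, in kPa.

K_a = (1 − sin φ)/(1 + sin φ) = 0.4090.
σ_h = K_a γ z = 0.4090 × 20.6 × 7.1 = 59.82 kPa.

59.8 kPa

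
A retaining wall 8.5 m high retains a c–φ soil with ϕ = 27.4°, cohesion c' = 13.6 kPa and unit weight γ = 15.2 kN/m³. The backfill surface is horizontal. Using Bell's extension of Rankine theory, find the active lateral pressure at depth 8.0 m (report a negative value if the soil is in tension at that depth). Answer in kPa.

K_a = (1 − sin φ)/(1 + sin φ) = 0.3697.
σ_a = K_a γ z − 2c√K_a = 0.3697×15.2×8.0 − 2×13.6×0.6080 = 28.41 kPa.

28.4 kPa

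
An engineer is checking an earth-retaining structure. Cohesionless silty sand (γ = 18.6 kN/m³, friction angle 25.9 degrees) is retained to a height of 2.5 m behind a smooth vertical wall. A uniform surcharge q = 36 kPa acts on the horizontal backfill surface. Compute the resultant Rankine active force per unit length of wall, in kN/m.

K_a = tan²(45° − φ/2) = 0.3920.
Soil triangle: ½ K_a γ H² = 0.5×0.3920×18.6×2.5² = 22.78 kN/m.
Surcharge rectangle: K_a q H = 0.3920×36×2.5 = 35.28 kN/m.
Total = 22.78 + 35.28 = 58.06 kN/m.

58.1 kN/m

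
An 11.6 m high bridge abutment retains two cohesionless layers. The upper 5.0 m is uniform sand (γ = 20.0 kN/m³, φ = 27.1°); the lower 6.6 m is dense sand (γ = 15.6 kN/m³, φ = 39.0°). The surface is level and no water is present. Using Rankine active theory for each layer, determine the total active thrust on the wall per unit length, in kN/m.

K_a1 = tan²(45°−27.1°/2) = 0.3741; K_a2 = tan²(45°−39.0°/2) = 0.2275.
Layer 1: σ at base = K_a1 γ₁ h₁ = 37.41 kPa; P₁ = ½×37.41×5.0 = 93.51.
Layer 2: σ_v at top = γ₁h₁ = 100.0; σ_h top = K_a2×100.0 = 22.75; σ_h base = K_a2×(100.0+15.6×6.6) = 46.17.
P₂ = ½(22.75+46.17)×6.6 = 227.5. Total P_a = 93.51+227.5 = 321.0 kN/m.

321 kN/m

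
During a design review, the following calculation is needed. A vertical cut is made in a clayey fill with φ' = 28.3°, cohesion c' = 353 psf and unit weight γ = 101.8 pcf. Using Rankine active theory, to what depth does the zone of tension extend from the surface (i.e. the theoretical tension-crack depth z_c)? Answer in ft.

11.6 ft

K_a = tan²(45° − 28.3°/2) = 0.3568; √K_a = 0.5973.
The active pressure is zero where K_a γ z = 2c√K_a, so z_c = 2c/(γ√K_a) = 2×353/(101.8×0.5973) = 11.61 ft.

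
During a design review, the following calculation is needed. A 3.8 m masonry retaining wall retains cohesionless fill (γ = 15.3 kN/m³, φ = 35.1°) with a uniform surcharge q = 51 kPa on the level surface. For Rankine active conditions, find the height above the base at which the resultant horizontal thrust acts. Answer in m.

1.67 m

K_a = 0.2698.
Triangular part P₁ = ½K_aγH² = 29.81 at H/3 = 1.267 m; rectangular part P₂ = K_a q H = 52.29 at H/2 = 1.900 m.
ȳ = (P₁·1.267 + P₂·1.900)/(P₁+P₂) = 1.670 m.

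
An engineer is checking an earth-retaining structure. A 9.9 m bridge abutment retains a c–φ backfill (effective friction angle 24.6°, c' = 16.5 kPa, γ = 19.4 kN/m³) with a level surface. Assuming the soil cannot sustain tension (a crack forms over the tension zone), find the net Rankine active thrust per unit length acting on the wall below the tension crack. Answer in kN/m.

K_a = 0.4121; √K_a = 0.6420.
Tension-crack depth z_c = 2c/(γ√K_a) = 2×16.5/(19.4×0.6420) = 2.650 m.
σ_a at base = K_a γ H − 2c√K_a = 0.4121×19.4×9.9 − 2×16.5×0.6420 = 57.97 kPa.
P_a = ½ × 57.97 × (H − z_c) = 0.5×57.97×7.250 = 210.2 kN/m.

210 kN/m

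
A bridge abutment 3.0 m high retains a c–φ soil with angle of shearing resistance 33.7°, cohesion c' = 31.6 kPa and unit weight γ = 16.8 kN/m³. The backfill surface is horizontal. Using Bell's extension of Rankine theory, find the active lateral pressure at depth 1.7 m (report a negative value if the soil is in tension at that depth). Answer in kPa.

K_a = (1 − sin φ)/(1 + sin φ) = 0.2863.
σ_a = K_a γ z − 2c√K_a = 0.2863×16.8×1.7 − 2×31.6×0.5351 = -25.64 kPa.

-25.6 kPa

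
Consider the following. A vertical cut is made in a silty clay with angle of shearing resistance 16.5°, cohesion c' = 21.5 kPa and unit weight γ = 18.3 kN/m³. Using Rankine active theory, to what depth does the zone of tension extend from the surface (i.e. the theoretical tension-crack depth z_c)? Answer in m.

K_a = tan²(45° − 16.5°/2) = 0.5576; √K_a = 0.7467.
The active pressure is zero where K_a γ z = 2c√K_a, so z_c = 2c/(γ√K_a) = 2×21.5/(18.3×0.7467) = 3.147 m.

3.15 m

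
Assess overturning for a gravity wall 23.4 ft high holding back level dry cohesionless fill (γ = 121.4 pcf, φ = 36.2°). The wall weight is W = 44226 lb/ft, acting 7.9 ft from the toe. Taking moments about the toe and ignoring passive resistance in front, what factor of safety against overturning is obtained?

5.24

K_a = tan²(45° − 36.2°/2) = 0.2574.
P_a = ½K_aγH² = 0.5×0.2574×121.4×23.4² = 8555 lb/ft, acting at H/3 = 7.800 ft above the base.
Overturning moment M_o = P_a × H/3 = 8555 × 7.800 = 66730.
Resisting moment M_r = W × 7.9 = 44226 × 7.9 = 349400.
FS_overturning = M_r/M_o = 349400/66730 = 5.236.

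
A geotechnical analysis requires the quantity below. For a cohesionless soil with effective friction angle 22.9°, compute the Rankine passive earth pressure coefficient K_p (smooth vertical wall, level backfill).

K_p = (1 + sin φ)/(1 − sin φ) = tan²(45° + 22.9°/2) = 2.274.

2.27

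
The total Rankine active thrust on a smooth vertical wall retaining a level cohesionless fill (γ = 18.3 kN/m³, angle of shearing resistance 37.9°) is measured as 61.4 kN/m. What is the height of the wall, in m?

K_a = 0.2389. P_a = ½ K_a γ H² ⇒ H = √(2P_a/(K_a γ)).
H = √(2×61.4/(0.2389×18.3)) = 5.299 m.

5.30 m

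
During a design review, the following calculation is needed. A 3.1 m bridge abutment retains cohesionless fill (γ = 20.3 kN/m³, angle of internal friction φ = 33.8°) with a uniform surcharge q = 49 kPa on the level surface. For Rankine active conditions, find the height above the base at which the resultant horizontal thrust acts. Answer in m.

1.35 m

K_a = 0.2851.
Triangular part P₁ = ½K_aγH² = 27.81 at H/3 = 1.033 m; rectangular part P₂ = K_a q H = 43.31 at H/2 = 1.550 m.
ȳ = (P₁·1.033 + P₂·1.550)/(P₁+P₂) = 1.348 m.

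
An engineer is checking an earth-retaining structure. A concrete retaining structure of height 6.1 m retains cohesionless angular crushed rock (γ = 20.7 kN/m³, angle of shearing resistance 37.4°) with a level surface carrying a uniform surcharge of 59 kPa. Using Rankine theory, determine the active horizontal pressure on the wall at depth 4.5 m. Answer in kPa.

37.2 kPa

K_a = (1 − sin φ)/(1 + sin φ) = 0.2443.
σ_v = γz + q = 20.7 × 4.5 + 59 = 152.1 kPa.
σ_h = K_a σ_v = 0.2443 × 152.1 = 37.16 kPa.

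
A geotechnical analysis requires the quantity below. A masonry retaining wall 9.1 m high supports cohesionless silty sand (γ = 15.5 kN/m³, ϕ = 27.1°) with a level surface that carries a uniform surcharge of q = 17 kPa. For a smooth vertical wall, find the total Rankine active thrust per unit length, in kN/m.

298 kN/m

K_a = tan²(45° − φ/2) = 0.3741.
Soil triangle: ½ K_a γ H² = 0.5×0.3741×15.5×9.1² = 240.1 kN/m.
Surcharge rectangle: K_a q H = 0.3741×17×9.1 = 57.87 kN/m.
Total = 240.1 + 57.87 = 297.9 kN/m.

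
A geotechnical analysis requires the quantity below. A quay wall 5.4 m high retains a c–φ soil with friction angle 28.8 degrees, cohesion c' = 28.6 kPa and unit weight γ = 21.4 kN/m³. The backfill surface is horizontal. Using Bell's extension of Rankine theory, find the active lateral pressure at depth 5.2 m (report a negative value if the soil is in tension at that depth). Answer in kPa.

K_a = (1 − sin φ)/(1 + sin φ) = 0.3498.
σ_a = K_a γ z − 2c√K_a = 0.3498×21.4×5.2 − 2×28.6×0.5914 = 5.092 kPa.

5.09 kPa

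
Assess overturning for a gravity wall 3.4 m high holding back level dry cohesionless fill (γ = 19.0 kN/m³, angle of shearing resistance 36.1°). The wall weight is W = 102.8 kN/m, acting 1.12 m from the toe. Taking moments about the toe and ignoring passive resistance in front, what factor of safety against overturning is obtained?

K_a = tan²(45° − 36.1°/2) = 0.2585.
P_a = ½K_aγH² = 0.5×0.2585×19.0×3.4² = 28.39 kN/m, acting at H/3 = 1.133 m above the base.
Overturning moment M_o = P_a × H/3 = 28.39 × 1.133 = 32.17.
Resisting moment M_r = W × 1.12 = 102.8 × 1.12 = 115.1.
FS_overturning = M_r/M_o = 115.1/32.17 = 3.579.

3.58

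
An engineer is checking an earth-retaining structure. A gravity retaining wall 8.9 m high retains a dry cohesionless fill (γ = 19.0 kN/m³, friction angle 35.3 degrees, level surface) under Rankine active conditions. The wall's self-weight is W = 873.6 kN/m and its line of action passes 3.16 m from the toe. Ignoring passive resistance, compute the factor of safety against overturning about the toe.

K_a = tan²(45° − 35.3°/2) = 0.2675.
P_a = ½K_aγH² = 0.5×0.2675×19.0×8.9² = 201.3 kN/m, acting at H/3 = 2.967 m above the base.
Overturning moment M_o = P_a × H/3 = 201.3 × 2.967 = 597.3.
Resisting moment M_r = W × 3.16 = 873.6 × 3.16 = 2761.
FS_overturning = M_r/M_o = 2761/597.3 = 4.622.

4.62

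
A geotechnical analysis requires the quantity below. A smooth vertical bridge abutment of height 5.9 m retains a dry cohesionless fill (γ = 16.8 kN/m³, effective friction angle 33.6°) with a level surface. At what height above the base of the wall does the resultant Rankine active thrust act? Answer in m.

K_a = 0.2875.
The pressure distribution is triangular, so the resultant acts at H/3 above the base = 5.9/3 = 1.967 m.

1.97 m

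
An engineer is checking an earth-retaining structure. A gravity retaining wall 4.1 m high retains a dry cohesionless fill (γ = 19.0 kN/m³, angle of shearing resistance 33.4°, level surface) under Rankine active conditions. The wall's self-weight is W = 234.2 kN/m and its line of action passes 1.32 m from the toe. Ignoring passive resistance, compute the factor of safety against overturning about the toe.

K_a = tan²(45° − 33.4°/2) = 0.2899.
P_a = ½K_aγH² = 0.5×0.2899×19.0×4.1² = 46.30 kN/m, acting at H/3 = 1.367 m above the base.
Overturning moment M_o = P_a × H/3 = 46.30 × 1.367 = 63.28.
Resisting moment M_r = W × 1.32 = 234.2 × 1.32 = 309.1.
FS_overturning = M_r/M_o = 309.1/63.28 = 4.886.

4.89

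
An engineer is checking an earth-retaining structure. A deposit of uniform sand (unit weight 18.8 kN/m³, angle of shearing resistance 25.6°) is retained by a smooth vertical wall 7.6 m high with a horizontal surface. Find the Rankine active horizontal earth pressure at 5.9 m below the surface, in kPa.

K_a = (1 − sin φ)/(1 + sin φ) = 0.3966.
σ_h = K_a γ z = 0.3966 × 18.8 × 5.9 = 43.99 kPa.

44.0 kPa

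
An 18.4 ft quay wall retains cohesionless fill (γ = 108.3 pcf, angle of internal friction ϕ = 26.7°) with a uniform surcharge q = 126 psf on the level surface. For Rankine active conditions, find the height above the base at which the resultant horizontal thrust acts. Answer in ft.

6.48 ft

K_a = 0.3800.
Triangular part P₁ = ½K_aγH² = 6966 at H/3 = 6.133 ft; rectangular part P₂ = K_a q H = 880.9 at H/2 = 9.200 ft.
ȳ = (P₁·6.133 + P₂·9.200)/(P₁+P₂) = 6.478 ft.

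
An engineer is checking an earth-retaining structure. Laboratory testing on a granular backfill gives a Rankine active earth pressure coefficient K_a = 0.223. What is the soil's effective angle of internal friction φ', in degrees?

39.4°

K_a = tan²(45° − φ/2) ⇒ 45° − φ/2 = arctan(√0.223) = 25.28°.
φ = 2(45° − 25.28°) = 39.44°.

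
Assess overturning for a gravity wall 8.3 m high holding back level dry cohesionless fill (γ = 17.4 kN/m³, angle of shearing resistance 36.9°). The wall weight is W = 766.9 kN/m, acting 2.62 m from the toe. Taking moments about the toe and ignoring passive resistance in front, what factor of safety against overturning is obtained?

4.85

K_a = tan²(45° − 36.9°/2) = 0.2497.
P_a = ½K_aγH² = 0.5×0.2497×17.4×8.3² = 149.6 kN/m, acting at H/3 = 2.767 m above the base.
Overturning moment M_o = P_a × H/3 = 149.6 × 2.767 = 414.0.
Resisting moment M_r = W × 2.62 = 766.9 × 2.62 = 2009.
FS_overturning = M_r/M_o = 2009/414.0 = 4.853.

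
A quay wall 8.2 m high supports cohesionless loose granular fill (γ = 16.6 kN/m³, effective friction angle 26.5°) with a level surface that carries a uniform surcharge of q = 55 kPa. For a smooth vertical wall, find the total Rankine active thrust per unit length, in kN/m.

K_a = tan²(45° − φ/2) = 0.3829.
Soil triangle: ½ K_a γ H² = 0.5×0.3829×16.6×8.2² = 213.7 kN/m.
Surcharge rectangle: K_a q H = 0.3829×55×8.2 = 172.7 kN/m.
Total = 213.7 + 172.7 = 386.4 kN/m.

386 kN/m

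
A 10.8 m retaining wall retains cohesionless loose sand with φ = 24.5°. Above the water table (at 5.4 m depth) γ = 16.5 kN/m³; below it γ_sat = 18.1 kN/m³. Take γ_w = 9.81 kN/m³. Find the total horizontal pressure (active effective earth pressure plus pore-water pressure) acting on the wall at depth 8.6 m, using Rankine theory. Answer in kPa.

K_a = (1 − sin φ)/(1 + sin φ) = 0.4137.
γ' = 18.1 − 9.81 = 8.290 kN/m³.
Effective vertical stress at 8.6 m: σ'_v = 16.5×5.4 + 8.290×3.20 = 115.6 kPa.
σ'_h = K_a σ'_v = 0.4137 × 115.6 = 47.84 kPa; u = γ_w × 3.20 = 31.39 kPa.
Total σ_h = 47.84 + 31.39 = 79.23 kPa.

79.2 kPa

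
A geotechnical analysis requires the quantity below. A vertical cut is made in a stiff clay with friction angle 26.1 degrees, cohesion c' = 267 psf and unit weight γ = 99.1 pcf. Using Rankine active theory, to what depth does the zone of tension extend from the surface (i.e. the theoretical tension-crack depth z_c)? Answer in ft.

K_a = tan²(45° − 26.1°/2) = 0.3889; √K_a = 0.6237.
The active pressure is zero where K_a γ z = 2c√K_a, so z_c = 2c/(γ√K_a) = 2×267/(99.1×0.6237) = 8.640 ft.

8.64 ft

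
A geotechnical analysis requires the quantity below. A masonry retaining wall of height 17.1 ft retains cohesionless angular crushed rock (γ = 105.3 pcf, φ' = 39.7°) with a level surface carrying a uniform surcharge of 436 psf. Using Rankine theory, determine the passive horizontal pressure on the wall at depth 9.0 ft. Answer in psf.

K_p = (1 + sin φ)/(1 − sin φ) = 4.537.
σ_v = γz + q = 105.3 × 9.0 + 436 = 1384 psf.
σ_h = K_p σ_v = 4.537 × 1384 = 6277 psf.

6280 psf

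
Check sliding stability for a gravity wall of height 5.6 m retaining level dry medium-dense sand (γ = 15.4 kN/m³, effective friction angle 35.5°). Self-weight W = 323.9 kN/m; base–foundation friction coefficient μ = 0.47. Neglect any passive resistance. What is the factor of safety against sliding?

2.38

K_a = tan²(45° − 35.5°/2) = 0.2653.
P_a = ½K_aγH² = 0.5×0.2653×15.4×5.6² = 64.05 kN/m, acting at H/3 = 1.867 m above the base.
FS_sliding = μW / P_a = 0.47×323.9 / 64.05 = 2.377.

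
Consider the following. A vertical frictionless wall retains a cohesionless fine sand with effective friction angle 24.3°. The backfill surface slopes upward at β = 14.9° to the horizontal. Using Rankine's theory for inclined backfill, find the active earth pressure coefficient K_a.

0.484

K_a = cos β · (cos β − √(cos²β − cos²φ)) / (cos β + √(cos²β − cos²φ)).
cos β = 0.9664, cos φ = 0.9114, √(cos²β − cos²φ) = 0.3213.
K_a = 0.9664 × (0.9664 − 0.3213)/(0.9664 + 0.3213) = 0.4841.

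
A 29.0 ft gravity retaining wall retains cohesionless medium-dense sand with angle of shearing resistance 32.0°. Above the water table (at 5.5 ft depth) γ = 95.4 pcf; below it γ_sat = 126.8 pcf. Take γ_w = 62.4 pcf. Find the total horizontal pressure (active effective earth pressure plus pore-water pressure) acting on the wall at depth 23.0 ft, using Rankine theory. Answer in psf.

1600 psf

K_a = (1 − sin φ)/(1 + sin φ) = 0.3073.
γ' = 126.8 − 62.4 = 64.40 pcf.
Effective vertical stress at 23.0 ft: σ'_v = 95.4×5.5 + 64.40×17.5 = 1652 psf.
σ'_h = K_a σ'_v = 0.3073 × 1652 = 507.5 psf; u = γ_w × 17.5 = 1092 psf.
Total σ_h = 507.5 + 1092 = 1599 psf.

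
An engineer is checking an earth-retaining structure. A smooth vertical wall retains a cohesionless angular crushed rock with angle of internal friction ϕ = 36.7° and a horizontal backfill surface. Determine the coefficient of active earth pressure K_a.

K_a = tan²(45° − φ/2) = tan²(26.65°) = 0.2519.

0.252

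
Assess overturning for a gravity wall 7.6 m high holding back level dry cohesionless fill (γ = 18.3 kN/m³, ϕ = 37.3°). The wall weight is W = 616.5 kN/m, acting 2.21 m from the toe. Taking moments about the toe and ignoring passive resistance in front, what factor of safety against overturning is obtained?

K_a = tan²(45° − 37.3°/2) = 0.2453.
P_a = ½K_aγH² = 0.5×0.2453×18.3×7.6² = 129.7 kN/m, acting at H/3 = 2.533 m above the base.
Overturning moment M_o = P_a × H/3 = 129.7 × 2.533 = 328.5.
Resisting moment M_r = W × 2.21 = 616.5 × 2.21 = 1362.
FS_overturning = M_r/M_o = 1362/328.5 = 4.148.

4.15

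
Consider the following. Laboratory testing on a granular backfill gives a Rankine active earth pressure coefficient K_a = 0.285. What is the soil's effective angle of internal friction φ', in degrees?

33.8°

K_a = tan²(45° − φ/2) ⇒ 45° − φ/2 = arctan(√0.285) = 28.10°.
φ = 2(45° − 28.10°) = 33.81°.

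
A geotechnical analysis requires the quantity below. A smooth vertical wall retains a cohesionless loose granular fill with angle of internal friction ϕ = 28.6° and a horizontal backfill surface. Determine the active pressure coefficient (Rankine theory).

0.353

K_a = (1 − sin φ)/(1 + sin φ) = (1 − sin 28.6°)/(1 + sin 28.6°) = 0.3525.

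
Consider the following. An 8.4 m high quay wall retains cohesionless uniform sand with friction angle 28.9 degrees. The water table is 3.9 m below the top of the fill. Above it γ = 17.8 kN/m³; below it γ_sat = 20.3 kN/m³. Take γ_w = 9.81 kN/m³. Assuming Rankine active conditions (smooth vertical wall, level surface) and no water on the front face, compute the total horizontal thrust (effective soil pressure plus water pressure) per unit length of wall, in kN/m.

292 kN/m

K_a = tan²(45° − φ/2) = 0.3484.
γ' = 20.3 − 9.81 = 10.49 kN/m³. Depth below WT = 4.5 m.
σ'_h at WT = K_a γ d_w = 24.18 kPa; at base = 24.18 + K_a γ' × 4.5 = 40.63 kPa.
P₁ (0–3.9 m) = ½×24.18×3.9 = 47.16. P₂ (3.9–8.4 m) = ½(24.18+40.63)×4.5 = 145.8.
P_w = ½ γ_w h₂² = 0.5×9.81×4.5² = 99.33. Total = 47.16+145.8+99.33 = 292.3 kN/m.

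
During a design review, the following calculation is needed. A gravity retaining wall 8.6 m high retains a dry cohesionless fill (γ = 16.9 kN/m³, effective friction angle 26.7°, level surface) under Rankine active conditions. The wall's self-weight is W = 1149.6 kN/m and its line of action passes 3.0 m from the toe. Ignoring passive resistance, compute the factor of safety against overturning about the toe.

K_a = tan²(45° − 26.7°/2) = 0.3800.
P_a = ½K_aγH² = 0.5×0.3800×16.9×8.6² = 237.5 kN/m, acting at H/3 = 2.867 m above the base.
Overturning moment M_o = P_a × H/3 = 237.5 × 2.867 = 680.7.
Resisting moment M_r = W × 3.0 = 1149.6 × 3.0 = 3449.
FS_overturning = M_r/M_o = 3449/680.7 = 5.066.

5.07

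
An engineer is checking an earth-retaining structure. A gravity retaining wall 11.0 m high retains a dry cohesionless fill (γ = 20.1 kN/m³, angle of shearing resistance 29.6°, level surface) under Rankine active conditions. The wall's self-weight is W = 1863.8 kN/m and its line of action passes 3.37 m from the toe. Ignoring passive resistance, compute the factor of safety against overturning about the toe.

K_a = tan²(45° − 29.6°/2) = 0.3387.
P_a = ½K_aγH² = 0.5×0.3387×20.1×11.0² = 411.9 kN/m, acting at H/3 = 3.667 m above the base.
Overturning moment M_o = P_a × H/3 = 411.9 × 3.667 = 1510.
Resisting moment M_r = W × 3.37 = 1863.8 × 3.37 = 6281.
FS_overturning = M_r/M_o = 6281/1510 = 4.159.

4.16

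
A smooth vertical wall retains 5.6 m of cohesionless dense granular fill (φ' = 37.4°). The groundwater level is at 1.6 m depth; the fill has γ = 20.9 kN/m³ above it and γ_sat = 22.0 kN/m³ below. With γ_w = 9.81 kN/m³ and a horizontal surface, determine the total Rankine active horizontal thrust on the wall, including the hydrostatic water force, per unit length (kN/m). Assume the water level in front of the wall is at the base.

K_a = tan²(45° − φ/2) = 0.2443.
γ' = 22.0 − 9.81 = 12.19 kN/m³. Depth below WT = 4.0 m.
σ'_h at WT = K_a γ d_w = 8.168 kPa; at base = 8.168 + K_a γ' × 4.0 = 20.08 kPa.
P₁ (0–1.6 m) = ½×8.168×1.6 = 6.535. P₂ (1.6–5.6 m) = ½(8.168+20.08)×4.0 = 56.49.
P_w = ½ γ_w h₂² = 0.5×9.81×4.0² = 78.48. Total = 6.535+56.49+78.48 = 141.5 kN/m.

142 kN/m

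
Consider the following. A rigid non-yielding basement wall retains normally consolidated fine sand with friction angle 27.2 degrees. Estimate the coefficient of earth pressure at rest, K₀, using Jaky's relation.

K₀ = 1 − sin φ' = 1 − sin 27.2° = 0.5429.

0.543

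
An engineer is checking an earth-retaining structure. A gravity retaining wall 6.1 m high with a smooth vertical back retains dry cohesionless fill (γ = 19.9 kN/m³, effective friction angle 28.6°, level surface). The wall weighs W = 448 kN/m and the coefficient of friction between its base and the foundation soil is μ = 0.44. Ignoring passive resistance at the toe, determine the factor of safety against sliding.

1.51

K_a = tan²(45° − 28.6°/2) = 0.3525.
P_a = ½K_aγH² = 0.5×0.3525×19.9×6.1² = 130.5 kN/m, acting at H/3 = 2.033 m above the base.
FS_sliding = μW / P_a = 0.44×448 / 130.5 = 1.510.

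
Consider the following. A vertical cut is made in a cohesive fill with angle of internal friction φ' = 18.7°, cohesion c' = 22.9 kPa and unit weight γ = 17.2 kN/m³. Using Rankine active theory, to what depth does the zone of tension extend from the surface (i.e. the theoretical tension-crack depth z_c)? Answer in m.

3.71 m

K_a = tan²(45° − 18.7°/2) = 0.5144; √K_a = 0.7173.
The active pressure is zero where K_a γ z = 2c√K_a, so z_c = 2c/(γ√K_a) = 2×22.9/(17.2×0.7173) = 3.712 m.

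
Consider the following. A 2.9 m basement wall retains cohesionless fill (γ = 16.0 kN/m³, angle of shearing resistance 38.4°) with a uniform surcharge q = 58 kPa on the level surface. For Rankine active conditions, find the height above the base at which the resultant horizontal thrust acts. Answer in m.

1.31 m

K_a = 0.2337.
Triangular part P₁ = ½K_aγH² = 15.72 at H/3 = 0.9667 m; rectangular part P₂ = K_a q H = 39.31 at H/2 = 1.450 m.
ȳ = (P₁·0.9667 + P₂·1.450)/(P₁+P₂) = 1.312 m.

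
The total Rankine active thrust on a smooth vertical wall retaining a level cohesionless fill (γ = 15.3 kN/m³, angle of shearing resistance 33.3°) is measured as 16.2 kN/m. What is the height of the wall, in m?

2.70 m

K_a = 0.2911. P_a = ½ K_a γ H² ⇒ H = √(2P_a/(K_a γ)).
H = √(2×16.2/(0.2911×15.3)) = 2.697 m.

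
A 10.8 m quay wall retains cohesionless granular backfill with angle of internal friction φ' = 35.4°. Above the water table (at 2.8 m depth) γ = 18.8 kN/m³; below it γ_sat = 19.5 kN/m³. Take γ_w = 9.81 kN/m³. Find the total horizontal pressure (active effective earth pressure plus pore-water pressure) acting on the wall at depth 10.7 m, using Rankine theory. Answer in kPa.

K_a = (1 − sin φ)/(1 + sin φ) = 0.2664.
γ' = 19.5 − 9.81 = 9.690 kN/m³.
Effective vertical stress at 10.7 m: σ'_v = 18.8×2.8 + 9.690×7.90 = 129.2 kPa.
σ'_h = K_a σ'_v = 0.2664 × 129.2 = 34.42 kPa; u = γ_w × 7.90 = 77.50 kPa.
Total σ_h = 34.42 + 77.50 = 111.9 kPa.

112 kPa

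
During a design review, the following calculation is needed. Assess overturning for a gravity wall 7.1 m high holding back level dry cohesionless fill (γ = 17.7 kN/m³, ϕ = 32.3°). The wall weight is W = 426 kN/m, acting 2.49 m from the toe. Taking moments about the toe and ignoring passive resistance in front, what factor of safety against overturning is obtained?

K_a = tan²(45° − 32.3°/2) = 0.3035.
P_a = ½K_aγH² = 0.5×0.3035×17.7×7.1² = 135.4 kN/m, acting at H/3 = 2.367 m above the base.
Overturning moment M_o = P_a × H/3 = 135.4 × 2.367 = 320.4.
Resisting moment M_r = W × 2.49 = 426 × 2.49 = 1061.
FS_overturning = M_r/M_o = 1061/320.4 = 3.310.

3.31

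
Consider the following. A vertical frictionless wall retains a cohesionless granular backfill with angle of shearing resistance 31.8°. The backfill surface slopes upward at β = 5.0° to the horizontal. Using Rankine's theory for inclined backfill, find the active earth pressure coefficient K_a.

K_a = cos β · (cos β − √(cos²β − cos²φ)) / (cos β + √(cos²β − cos²φ)).
cos β = 0.9962, cos φ = 0.8499, √(cos²β − cos²φ) = 0.5197.
K_a = 0.9962 × (0.9962 − 0.5197)/(0.9962 + 0.5197) = 0.3131.

0.313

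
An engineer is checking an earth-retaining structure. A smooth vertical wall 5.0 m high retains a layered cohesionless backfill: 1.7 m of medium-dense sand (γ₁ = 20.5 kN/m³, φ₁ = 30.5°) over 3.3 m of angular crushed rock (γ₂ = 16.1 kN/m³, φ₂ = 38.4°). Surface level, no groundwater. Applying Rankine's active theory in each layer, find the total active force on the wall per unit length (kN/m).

57.0 kN/m

K_a1 = tan²(45°−30.5°/2) = 0.3267; K_a2 = tan²(45°−38.4°/2) = 0.2337.
Layer 1: σ at base = K_a1 γ₁ h₁ = 11.38 kPa; P₁ = ½×11.38×1.7 = 9.677.
Layer 2: σ_v at top = γ₁h₁ = 34.85; σ_h top = K_a2×34.85 = 8.144; σ_h base = K_a2×(34.85+16.1×3.3) = 20.56.
P₂ = ½(8.144+20.56)×3.3 = 47.36. Total P_a = 9.677+47.36 = 57.04 kN/m.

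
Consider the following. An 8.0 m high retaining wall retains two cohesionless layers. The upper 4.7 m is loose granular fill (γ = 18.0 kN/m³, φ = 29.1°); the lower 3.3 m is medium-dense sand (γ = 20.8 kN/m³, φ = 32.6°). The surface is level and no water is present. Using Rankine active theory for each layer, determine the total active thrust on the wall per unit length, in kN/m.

K_a1 = tan²(45°−29.1°/2) = 0.3456; K_a2 = tan²(45°−32.6°/2) = 0.2997.
Layer 1: σ at base = K_a1 γ₁ h₁ = 29.24 kPa; P₁ = ½×29.24×4.7 = 68.71.
Layer 2: σ_v at top = γ₁h₁ = 84.60; σ_h top = K_a2×84.60 = 25.36; σ_h base = K_a2×(84.60+20.8×3.3) = 45.93.
P₂ = ½(25.36+45.93)×3.3 = 117.6. Total P_a = 68.71+117.6 = 186.3 kN/m.

186 kN/m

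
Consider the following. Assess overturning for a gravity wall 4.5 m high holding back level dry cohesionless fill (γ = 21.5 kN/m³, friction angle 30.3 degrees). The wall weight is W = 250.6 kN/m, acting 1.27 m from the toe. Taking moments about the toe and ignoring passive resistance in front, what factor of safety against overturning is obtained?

2.96

K_a = tan²(45° − 30.3°/2) = 0.3293.
P_a = ½K_aγH² = 0.5×0.3293×21.5×4.5² = 71.69 kN/m, acting at H/3 = 1.500 m above the base.
Overturning moment M_o = P_a × H/3 = 71.69 × 1.500 = 107.5.
Resisting moment M_r = W × 1.27 = 250.6 × 1.27 = 318.3.
FS_overturning = M_r/M_o = 318.3/107.5 = 2.960.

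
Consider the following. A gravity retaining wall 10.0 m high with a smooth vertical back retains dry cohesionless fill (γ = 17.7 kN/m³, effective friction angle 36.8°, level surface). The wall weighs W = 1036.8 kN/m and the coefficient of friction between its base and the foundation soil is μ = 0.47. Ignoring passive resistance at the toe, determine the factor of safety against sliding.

2.20

K_a = tan²(45° − 36.8°/2) = 0.2508.
P_a = ½K_aγH² = 0.5×0.2508×17.7×10.0² = 221.9 kN/m, acting at H/3 = 3.333 m above the base.
FS_sliding = μW / P_a = 0.47×1036.8 / 221.9 = 2.196.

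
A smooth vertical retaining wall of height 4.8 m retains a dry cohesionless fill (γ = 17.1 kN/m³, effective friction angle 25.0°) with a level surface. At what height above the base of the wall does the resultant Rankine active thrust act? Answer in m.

1.60 m

K_a = 0.4059.
The pressure distribution is triangular, so the resultant acts at H/3 above the base = 4.8/3 = 1.600 m.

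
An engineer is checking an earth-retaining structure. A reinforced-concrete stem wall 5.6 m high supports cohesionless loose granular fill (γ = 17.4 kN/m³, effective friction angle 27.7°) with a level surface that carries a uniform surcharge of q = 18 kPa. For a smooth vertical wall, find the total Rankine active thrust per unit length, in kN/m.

137 kN/m

K_a = tan²(45° − φ/2) = 0.3653.
Soil triangle: ½ K_a γ H² = 0.5×0.3653×17.4×5.6² = 99.68 kN/m.
Surcharge rectangle: K_a q H = 0.3653×18×5.6 = 36.83 kN/m.
Total = 99.68 + 36.83 = 136.5 kN/m.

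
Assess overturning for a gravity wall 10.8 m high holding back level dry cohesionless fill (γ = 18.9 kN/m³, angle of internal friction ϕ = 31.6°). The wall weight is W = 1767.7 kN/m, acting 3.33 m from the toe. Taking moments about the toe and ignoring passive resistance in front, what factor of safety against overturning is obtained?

K_a = tan²(45° − 31.6°/2) = 0.3123.
P_a = ½K_aγH² = 0.5×0.3123×18.9×10.8² = 344.3 kN/m, acting at H/3 = 3.600 m above the base.
Overturning moment M_o = P_a × H/3 = 344.3 × 3.600 = 1239.
Resisting moment M_r = W × 3.33 = 1767.7 × 3.33 = 5886.
FS_overturning = M_r/M_o = 5886/1239 = 4.749.

4.75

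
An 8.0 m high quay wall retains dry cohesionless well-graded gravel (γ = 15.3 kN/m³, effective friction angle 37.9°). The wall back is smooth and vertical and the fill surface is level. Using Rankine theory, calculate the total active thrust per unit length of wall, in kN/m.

K_a = tan²(45° − φ/2) = 0.2389.
P_a = ½ K_a γ H² = 0.5 × 0.2389 × 15.3 × 8.0² = 117.0 kN/m.

117 kN/m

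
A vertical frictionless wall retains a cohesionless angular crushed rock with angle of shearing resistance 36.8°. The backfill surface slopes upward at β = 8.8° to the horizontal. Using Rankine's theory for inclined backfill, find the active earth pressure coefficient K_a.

K_a = cos β · (cos β − √(cos²β − cos²φ)) / (cos β + √(cos²β − cos²φ)).
cos β = 0.9882, cos φ = 0.8007, √(cos²β − cos²φ) = 0.5792.
K_a = 0.9882 × (0.9882 − 0.5792)/(0.9882 + 0.5792) = 0.2579.

0.258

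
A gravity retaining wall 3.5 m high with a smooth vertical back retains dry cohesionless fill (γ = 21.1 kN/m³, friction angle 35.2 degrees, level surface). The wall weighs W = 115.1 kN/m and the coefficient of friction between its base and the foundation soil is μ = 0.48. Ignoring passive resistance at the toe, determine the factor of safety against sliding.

K_a = tan²(45° − 35.2°/2) = 0.2687.
P_a = ½K_aγH² = 0.5×0.2687×21.1×3.5² = 34.72 kN/m, acting at H/3 = 1.167 m above the base.
FS_sliding = μW / P_a = 0.48×115.1 / 34.72 = 1.591.

1.59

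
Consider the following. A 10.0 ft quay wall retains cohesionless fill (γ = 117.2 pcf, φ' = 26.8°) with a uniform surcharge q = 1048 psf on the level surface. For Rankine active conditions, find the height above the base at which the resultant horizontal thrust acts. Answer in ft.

4.40 ft

K_a = 0.3785.
Triangular part P₁ = ½K_aγH² = 2218 at H/3 = 3.333 ft; rectangular part P₂ = K_a q H = 3966 at H/2 = 5.000 ft.
ȳ = (P₁·3.333 + P₂·5.000)/(P₁+P₂) = 4.402 ft.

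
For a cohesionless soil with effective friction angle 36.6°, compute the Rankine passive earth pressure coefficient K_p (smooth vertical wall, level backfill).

K_p = (1 + sin φ)/(1 − sin φ) = tan²(45° + 36.6°/2) = 3.953.

3.95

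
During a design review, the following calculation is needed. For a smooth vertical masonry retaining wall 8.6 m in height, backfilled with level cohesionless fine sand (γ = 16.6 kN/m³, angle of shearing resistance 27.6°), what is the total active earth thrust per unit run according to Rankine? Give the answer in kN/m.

K_a = tan²(45° − φ/2) = 0.3668.
P_a = ½ K_a γ H² = 0.5 × 0.3668 × 16.6 × 8.6² = 225.2 kN/m.

225 kN/m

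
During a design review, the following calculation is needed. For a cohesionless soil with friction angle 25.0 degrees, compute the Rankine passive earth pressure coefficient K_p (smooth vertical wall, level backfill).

K_p = (1 + sin φ)/(1 − sin φ) = tan²(45° + 25.0°/2) = 2.464.

2.46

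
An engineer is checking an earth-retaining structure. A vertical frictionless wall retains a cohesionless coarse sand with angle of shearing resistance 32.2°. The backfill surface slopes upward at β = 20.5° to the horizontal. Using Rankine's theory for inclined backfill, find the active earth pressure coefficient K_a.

0.374

K_a = cos β · (cos β − √(cos²β − cos²φ)) / (cos β + √(cos²β − cos²φ)).
cos β = 0.9367, cos φ = 0.8462, √(cos²β − cos²φ) = 0.4016.
K_a = 0.9367 × (0.9367 − 0.4016)/(0.9367 + 0.4016) = 0.3745.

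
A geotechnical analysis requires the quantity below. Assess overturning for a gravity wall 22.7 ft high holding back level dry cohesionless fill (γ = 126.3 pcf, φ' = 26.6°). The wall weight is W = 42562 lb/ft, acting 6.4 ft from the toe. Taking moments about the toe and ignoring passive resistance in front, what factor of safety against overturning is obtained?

K_a = tan²(45° − 26.6°/2) = 0.3814.
P_a = ½K_aγH² = 0.5×0.3814×126.3×22.7² = 12410 lb/ft, acting at H/3 = 7.567 ft above the base.
Overturning moment M_o = P_a × H/3 = 12410 × 7.567 = 93920.
Resisting moment M_r = W × 6.4 = 42562 × 6.4 = 272400.
FS_overturning = M_r/M_o = 272400/93920 = 2.900.

2.90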